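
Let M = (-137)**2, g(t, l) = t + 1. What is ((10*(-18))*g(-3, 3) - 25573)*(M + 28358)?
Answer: -1188213051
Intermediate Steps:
g(t, l) = 1 + t
M = 18769
((10*(-18))*g(-3, 3) - 25573)*(M + 28358) = ((10*(-18))*(1 - 3) - 25573)*(18769 + 28358) = (-180*(-2) - 25573)*47127 = (360 - 25573)*47127 = -25213*47127 = -1188213051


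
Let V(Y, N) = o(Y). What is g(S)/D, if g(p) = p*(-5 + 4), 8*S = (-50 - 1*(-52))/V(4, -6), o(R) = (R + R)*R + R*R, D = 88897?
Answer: -1/17068224 ≈ -5.8588e-8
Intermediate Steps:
o(R) = 3*R**2 (o(R) = (2*R)*R + R**2 = 2*R**2 + R**2 = 3*R**2)
V(Y, N) = 3*Y**2
S = 1/192 (S = ((-50 - 1*(-52))/((3*4**2)))/8 = ((-50 + 52)/((3*16)))/8 = (2/48)/8 = (2*(1/48))/8 = (1/8)*(1/24) = 1/192 ≈ 0.0052083)
g(p) = -p (g(p) = p*(-1) = -p)
g(S)/D = -1*1/192/88897 = -1/192*1/88897 = -1/17068224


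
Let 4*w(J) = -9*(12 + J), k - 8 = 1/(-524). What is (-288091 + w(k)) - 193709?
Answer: -1009947111/2096 ≈ -4.8185e+5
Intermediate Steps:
k = 4191/524 (k = 8 + 1/(-524) = 8 - 1/524 = 4191/524 ≈ 7.9981)
w(J) = -27 - 9*J/4 (w(J) = (-9*(12 + J))/4 = (-108 - 9*J)/4 = -27 - 9*J/4)
(-288091 + w(k)) - 193709 = (-288091 + (-27 - 9/4*4191/524)) - 193709 = (-288091 + (-27 - 37719/2096)) - 193709 = (-288091 - 94311/2096) - 193709 = -603933047/2096 - 193709 = -1009947111/2096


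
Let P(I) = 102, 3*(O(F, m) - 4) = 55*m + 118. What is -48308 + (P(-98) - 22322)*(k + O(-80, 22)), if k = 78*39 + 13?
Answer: -233566024/3 ≈ -7.7855e+7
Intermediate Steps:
O(F, m) = 130/3 + 55*m/3 (O(F, m) = 4 + (55*m + 118)/3 = 4 + (118 + 55*m)/3 = 4 + (118/3 + 55*m/3) = 130/3 + 55*m/3)
k = 3055 (k = 3042 + 13 = 3055)
-48308 + (P(-98) - 22322)*(k + O(-80, 22)) = -48308 + (102 - 22322)*(3055 + (130/3 + (55/3)*22)) = -48308 - 22220*(3055 + (130/3 + 1210/3)) = -48308 - 22220*(3055 + 1340/3) = -48308 - 22220*10505/3 = -48308 - 233421100/3 = -233566024/3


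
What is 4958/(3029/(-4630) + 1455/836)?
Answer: 9595415720/2102203 ≈ 4564.5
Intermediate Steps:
4958/(3029/(-4630) + 1455/836) = 4958/(3029*(-1/4630) + 1455*(1/836)) = 4958/(-3029/4630 + 1455/836) = 4958/(2102203/1935340) = 4958*(1935340/2102203) = 9595415720/2102203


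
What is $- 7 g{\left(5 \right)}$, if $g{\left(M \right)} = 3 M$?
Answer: $-105$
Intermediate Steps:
$- 7 g{\left(5 \right)} = - 7 \cdot 3 \cdot 5 = \left(-7\right) 15 = -105$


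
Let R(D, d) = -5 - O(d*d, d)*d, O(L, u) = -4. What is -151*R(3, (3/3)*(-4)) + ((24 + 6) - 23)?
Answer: 3178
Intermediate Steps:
R(D, d) = -5 + 4*d (R(D, d) = -5 - (-4)*d = -5 + 4*d)
-151*R(3, (3/3)*(-4)) + ((24 + 6) - 23) = -151*(-5 + 4*((3/3)*(-4))) + ((24 + 6) - 23) = -151*(-5 + 4*((3*(⅓))*(-4))) + (30 - 23) = -151*(-5 + 4*(1*(-4))) + 7 = -151*(-5 + 4*(-4)) + 7 = -151*(-5 - 16) + 7 = -151*(-21) + 7 = 3171 + 7 = 3178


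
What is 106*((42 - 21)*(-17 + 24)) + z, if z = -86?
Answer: 15496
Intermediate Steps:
106*((42 - 21)*(-17 + 24)) + z = 106*((42 - 21)*(-17 + 24)) - 86 = 106*(21*7) - 86 = 106*147 - 86 = 15582 - 86 = 15496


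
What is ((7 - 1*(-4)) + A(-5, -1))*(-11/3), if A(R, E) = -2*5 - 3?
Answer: 22/3 ≈ 7.3333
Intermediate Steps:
A(R, E) = -13 (A(R, E) = -10 - 3 = -13)
((7 - 1*(-4)) + A(-5, -1))*(-11/3) = ((7 - 1*(-4)) - 13)*(-11/3) = ((7 + 4) - 13)*(-11*⅓) = (11 - 13)*(-11/3) = -2*(-11/3) = 22/3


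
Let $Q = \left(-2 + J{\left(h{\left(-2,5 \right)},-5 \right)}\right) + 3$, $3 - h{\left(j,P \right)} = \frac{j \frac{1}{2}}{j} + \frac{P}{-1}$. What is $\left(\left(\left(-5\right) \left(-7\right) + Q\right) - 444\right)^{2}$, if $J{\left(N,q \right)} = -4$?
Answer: $169744$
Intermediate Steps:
$h{\left(j,P \right)} = \frac{5}{2} + P$ ($h{\left(j,P \right)} = 3 - \left(\frac{j \frac{1}{2}}{j} + \frac{P}{-1}\right) = 3 - \left(\frac{j \frac{1}{2}}{j} + P \left(-1\right)\right) = 3 - \left(\frac{\frac{1}{2} j}{j} - P\right) = 3 - \left(\frac{1}{2} - P\right) = 3 + \left(- \frac{1}{2} + P\right) = \frac{5}{2} + P$)
$Q = -3$ ($Q = \left(-2 - 4\right) + 3 = -6 + 3 = -3$)
$\left(\left(\left(-5\right) \left(-7\right) + Q\right) - 444\right)^{2} = \left(\left(\left(-5\right) \left(-7\right) - 3\right) - 444\right)^{2} = \left(\left(35 - 3\right) - 444\right)^{2} = \left(32 - 444\right)^{2} = \left(-412\right)^{2} = 169744$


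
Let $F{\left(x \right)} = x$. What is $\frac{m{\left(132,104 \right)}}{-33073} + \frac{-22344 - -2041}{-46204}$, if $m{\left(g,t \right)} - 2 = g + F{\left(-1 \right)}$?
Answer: $\frac{665335987}{1528104892} \approx 0.4354$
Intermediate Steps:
$m{\left(g,t \right)} = 1 + g$ ($m{\left(g,t \right)} = 2 + \left(g - 1\right) = 2 + \left(-1 + g\right) = 1 + g$)
$\frac{m{\left(132,104 \right)}}{-33073} + \frac{-22344 - -2041}{-46204} = \frac{1 + 132}{-33073} + \frac{-22344 - -2041}{-46204} = 133 \left(- \frac{1}{33073}\right) + \left(-22344 + 2041\right) \left(- \frac{1}{46204}\right) = - \frac{133}{33073} - - \frac{20303}{46204} = - \frac{133}{33073} + \frac{20303}{46204} = \frac{665335987}{1528104892}$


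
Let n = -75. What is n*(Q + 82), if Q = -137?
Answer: 4125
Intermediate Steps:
n*(Q + 82) = -75*(-137 + 82) = -75*(-55) = 4125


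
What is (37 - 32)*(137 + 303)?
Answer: 2200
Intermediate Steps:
(37 - 32)*(137 + 303) = 5*440 = 2200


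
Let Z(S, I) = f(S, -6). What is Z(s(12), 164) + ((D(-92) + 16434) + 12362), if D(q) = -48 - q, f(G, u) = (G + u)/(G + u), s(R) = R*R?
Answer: 28841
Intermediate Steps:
s(R) = R²
f(G, u) = 1
Z(S, I) = 1
Z(s(12), 164) + ((D(-92) + 16434) + 12362) = 1 + (((-48 - 1*(-92)) + 16434) + 12362) = 1 + (((-48 + 92) + 16434) + 12362) = 1 + ((44 + 16434) + 12362) = 1 + (16478 + 12362) = 1 + 28840 = 28841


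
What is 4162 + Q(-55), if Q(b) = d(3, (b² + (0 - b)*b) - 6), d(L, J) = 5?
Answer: 4167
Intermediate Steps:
Q(b) = 5
4162 + Q(-55) = 4162 + 5 = 4167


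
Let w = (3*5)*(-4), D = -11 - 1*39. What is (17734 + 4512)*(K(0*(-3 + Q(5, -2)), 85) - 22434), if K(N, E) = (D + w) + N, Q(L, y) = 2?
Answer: -501513824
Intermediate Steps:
D = -50 (D = -11 - 39 = -50)
w = -60 (w = 15*(-4) = -60)
K(N, E) = -110 + N (K(N, E) = (-50 - 60) + N = -110 + N)
(17734 + 4512)*(K(0*(-3 + Q(5, -2)), 85) - 22434) = (17734 + 4512)*((-110 + 0*(-3 + 2)) - 22434) = 22246*((-110 + 0*(-1)) - 22434) = 22246*((-110 + 0) - 22434) = 22246*(-110 - 22434) = 22246*(-22544) = -501513824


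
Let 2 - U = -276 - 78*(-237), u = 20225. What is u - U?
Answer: 38433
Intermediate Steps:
U = -18208 (U = 2 - (-276 - 78*(-237)) = 2 - (-276 + 18486) = 2 - 1*18210 = 2 - 18210 = -18208)
u - U = 20225 - 1*(-18208) = 20225 + 18208 = 38433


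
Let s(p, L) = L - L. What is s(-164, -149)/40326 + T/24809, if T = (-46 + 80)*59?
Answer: 2006/24809 ≈ 0.080858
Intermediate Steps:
s(p, L) = 0
T = 2006 (T = 34*59 = 2006)
s(-164, -149)/40326 + T/24809 = 0/40326 + 2006/24809 = 0*(1/40326) + 2006*(1/24809) = 0 + 2006/24809 = 2006/24809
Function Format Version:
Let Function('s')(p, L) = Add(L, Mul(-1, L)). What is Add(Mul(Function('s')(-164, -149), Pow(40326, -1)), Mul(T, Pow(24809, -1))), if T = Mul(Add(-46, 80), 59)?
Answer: Rational(2006, 24809) ≈ 0.080858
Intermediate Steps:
Function('s')(p, L) = 0
T = 2006 (T = Mul(34, 59) = 2006)
Add(Mul(Function('s')(-164, -149), Pow(40326, -1)), Mul(T, Pow(24809, -1))) = Add(Mul(0, Pow(40326, -1)), Mul(2006, Pow(24809, -1))) = Add(Mul(0, Rational(1, 40326)), Mul(2006, Rational(1, 24809))) = Add(0, Rational(2006, 24809)) = Rational(2006, 24809)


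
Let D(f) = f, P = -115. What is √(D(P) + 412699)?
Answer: 2*√103146 ≈ 642.33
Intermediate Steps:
√(D(P) + 412699) = √(-115 + 412699) = √412584 = 2*√103146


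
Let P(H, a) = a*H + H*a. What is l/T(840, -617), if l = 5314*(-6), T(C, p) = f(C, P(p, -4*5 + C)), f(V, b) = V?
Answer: -2657/70 ≈ -37.957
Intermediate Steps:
P(H, a) = 2*H*a (P(H, a) = H*a + H*a = 2*H*a)
T(C, p) = C
l = -31884
l/T(840, -617) = -31884/840 = -31884*1/840 = -2657/70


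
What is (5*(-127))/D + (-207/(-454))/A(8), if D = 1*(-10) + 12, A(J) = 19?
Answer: -1369274/4313 ≈ -317.48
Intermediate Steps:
D = 2 (D = -10 + 12 = 2)
(5*(-127))/D + (-207/(-454))/A(8) = (5*(-127))/2 - 207/(-454)/19 = -635*1/2 - 207*(-1/454)*(1/19) = -635/2 + (207/454)*(1/19) = -635/2 + 207/8626 = -1369274/4313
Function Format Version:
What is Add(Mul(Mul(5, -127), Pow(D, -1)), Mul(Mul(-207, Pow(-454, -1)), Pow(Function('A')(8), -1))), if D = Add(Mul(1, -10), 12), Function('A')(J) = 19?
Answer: Rational(-1369274, 4313) ≈ -317.48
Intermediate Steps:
D = 2 (D = Add(-10, 12) = 2)
Add(Mul(Mul(5, -127), Pow(D, -1)), Mul(Mul(-207, Pow(-454, -1)), Pow(Function('A')(8), -1))) = Add(Mul(Mul(5, -127), Pow(2, -1)), Mul(Mul(-207, Pow(-454, -1)), Pow(19, -1))) = Add(Mul(-635, Rational(1, 2)), Mul(Mul(-207, Rational(-1, 454)), Rational(1, 19))) = Add(Rational(-635, 2), Mul(Rational(207, 454), Rational(1, 19))) = Add(Rational(-635, 2), Rational(207, 8626)) = Rational(-1369274, 4313)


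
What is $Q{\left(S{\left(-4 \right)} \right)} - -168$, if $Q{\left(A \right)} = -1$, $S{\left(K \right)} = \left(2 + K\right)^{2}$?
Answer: $167$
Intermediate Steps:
$Q{\left(S{\left(-4 \right)} \right)} - -168 = -1 - -168 = -1 + 168 = 167$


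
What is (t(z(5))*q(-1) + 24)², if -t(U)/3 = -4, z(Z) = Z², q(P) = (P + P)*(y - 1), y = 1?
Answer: 576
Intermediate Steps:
q(P) = 0 (q(P) = (P + P)*(1 - 1) = (2*P)*0 = 0)
t(U) = 12 (t(U) = -3*(-4) = 12)
(t(z(5))*q(-1) + 24)² = (12*0 + 24)² = (0 + 24)² = 24² = 576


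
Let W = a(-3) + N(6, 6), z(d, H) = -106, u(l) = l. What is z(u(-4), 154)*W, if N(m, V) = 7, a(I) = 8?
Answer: -1590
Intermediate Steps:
W = 15 (W = 8 + 7 = 15)
z(u(-4), 154)*W = -106*15 = -1590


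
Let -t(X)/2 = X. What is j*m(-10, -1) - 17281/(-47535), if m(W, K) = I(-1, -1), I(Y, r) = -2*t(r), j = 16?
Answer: -3024959/47535 ≈ -63.636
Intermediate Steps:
t(X) = -2*X
I(Y, r) = 4*r (I(Y, r) = -(-4)*r = 4*r)
m(W, K) = -4 (m(W, K) = 4*(-1) = -4)
j*m(-10, -1) - 17281/(-47535) = 16*(-4) - 17281/(-47535) = -64 - 17281*(-1/47535) = -64 + 17281/47535 = -3024959/47535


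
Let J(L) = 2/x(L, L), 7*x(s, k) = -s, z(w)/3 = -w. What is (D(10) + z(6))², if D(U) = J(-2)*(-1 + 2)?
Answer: 121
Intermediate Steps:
z(w) = -3*w (z(w) = 3*(-w) = -3*w)
x(s, k) = -s/7 (x(s, k) = (-s)/7 = -s/7)
J(L) = -14/L (J(L) = 2/((-L/7)) = 2*(-7/L) = -14/L)
D(U) = 7 (D(U) = (-14/(-2))*(-1 + 2) = -14*(-½)*1 = 7*1 = 7)
(D(10) + z(6))² = (7 - 3*6)² = (7 - 18)² = (-11)² = 121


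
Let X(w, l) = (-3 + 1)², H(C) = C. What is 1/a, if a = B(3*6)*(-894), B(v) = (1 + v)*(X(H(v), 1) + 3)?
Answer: -1/118902 ≈ -8.4103e-6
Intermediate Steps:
X(w, l) = 4 (X(w, l) = (-2)² = 4)
B(v) = 7 + 7*v (B(v) = (1 + v)*(4 + 3) = (1 + v)*7 = 7 + 7*v)
a = -118902 (a = (7 + 7*(3*6))*(-894) = (7 + 7*18)*(-894) = (7 + 126)*(-894) = 133*(-894) = -118902)
1/a = 1/(-118902) = -1/118902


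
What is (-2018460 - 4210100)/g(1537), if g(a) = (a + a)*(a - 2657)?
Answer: 1469/812 ≈ 1.8091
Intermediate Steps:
g(a) = 2*a*(-2657 + a) (g(a) = (2*a)*(-2657 + a) = 2*a*(-2657 + a))
(-2018460 - 4210100)/g(1537) = (-2018460 - 4210100)/((2*1537*(-2657 + 1537))) = -6228560/(2*1537*(-1120)) = -6228560/(-3442880) = -6228560*(-1/3442880) = 1469/812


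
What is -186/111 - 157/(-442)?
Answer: -21595/16354 ≈ -1.3205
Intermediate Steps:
-186/111 - 157/(-442) = -186*1/111 - 157*(-1/442) = -62/37 + 157/442 = -21595/16354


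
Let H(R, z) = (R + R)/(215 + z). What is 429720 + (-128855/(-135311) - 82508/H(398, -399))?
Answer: 12084603422673/26926889 ≈ 4.4879e+5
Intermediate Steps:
H(R, z) = 2*R/(215 + z) (H(R, z) = (2*R)/(215 + z) = 2*R/(215 + z))
429720 + (-128855/(-135311) - 82508/H(398, -399)) = 429720 + (-128855/(-135311) - 82508/(2*398/(215 - 399))) = 429720 + (-128855*(-1/135311) - 82508/(2*398/(-184))) = 429720 + (128855/135311 - 82508/(2*398*(-1/184))) = 429720 + (128855/135311 - 82508/(-199/46)) = 429720 + (128855/135311 - 82508*(-46/199)) = 429720 + (128855/135311 + 3795368/199) = 429720 + 513580681593/26926889 = 12084603422673/26926889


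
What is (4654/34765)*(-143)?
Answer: -665522/34765 ≈ -19.143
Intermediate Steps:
(4654/34765)*(-143) = -665522/34765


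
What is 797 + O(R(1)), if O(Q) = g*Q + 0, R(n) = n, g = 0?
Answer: 797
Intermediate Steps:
O(Q) = 0 (O(Q) = 0*Q + 0 = 0 + 0 = 0)
797 + O(R(1)) = 797 + 0 = 797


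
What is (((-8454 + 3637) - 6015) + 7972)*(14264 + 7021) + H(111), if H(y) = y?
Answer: -60874989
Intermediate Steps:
(((-8454 + 3637) - 6015) + 7972)*(14264 + 7021) + H(111) = (((-8454 + 3637) - 6015) + 7972)*(14264 + 7021) + 111 = ((-4817 - 6015) + 7972)*21285 + 111 = (-10832 + 7972)*21285 + 111 = -2860*21285 + 111 = -60875100 + 111 = -60874989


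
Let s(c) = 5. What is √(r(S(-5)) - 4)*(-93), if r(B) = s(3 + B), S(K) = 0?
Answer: -93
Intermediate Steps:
r(B) = 5
√(r(S(-5)) - 4)*(-93) = √(5 - 4)*(-93) = √1*(-93) = 1*(-93) = -93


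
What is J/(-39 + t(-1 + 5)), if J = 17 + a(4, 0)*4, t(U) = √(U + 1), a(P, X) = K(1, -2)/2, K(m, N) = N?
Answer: -507/1516 - 13*√5/1516 ≈ -0.35361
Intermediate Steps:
a(P, X) = -1 (a(P, X) = -2/2 = -2*½ = -1)
t(U) = √(1 + U)
J = 13 (J = 17 - 1*4 = 17 - 4 = 13)
J/(-39 + t(-1 + 5)) = 13/(-39 + √(1 + (-1 + 5))) = 13/(-39 + √(1 + 4)) = 13/(-39 + √5)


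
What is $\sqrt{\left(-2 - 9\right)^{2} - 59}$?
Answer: $\sqrt{62} \approx 7.874$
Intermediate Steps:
$\sqrt{\left(-2 - 9\right)^{2} - 59} = \sqrt{\left(-11\right)^{2} - 59} = \sqrt{121 - 59} = \sqrt{62}$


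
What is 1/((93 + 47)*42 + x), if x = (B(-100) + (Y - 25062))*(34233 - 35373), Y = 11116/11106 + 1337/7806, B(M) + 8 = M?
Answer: 2408151/69109945118110 ≈ 3.4845e-8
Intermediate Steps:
B(M) = -8 + M
Y = 16936703/14448906 (Y = 11116*(1/11106) + 1337*(1/7806) = 5558/5553 + 1337/7806 = 16936703/14448906 ≈ 1.1722)
x = 69095785190230/2408151 (x = ((-8 - 100) + (16936703/14448906 - 25062))*(34233 - 35373) = (-108 - 362101545469/14448906)*(-1140) = -363662027317/14448906*(-1140) = 69095785190230/2408151 ≈ 2.8692e+7)
1/((93 + 47)*42 + x) = 1/((93 + 47)*42 + 69095785190230/2408151) = 1/(140*42 + 69095785190230/2408151) = 1/(5880 + 69095785190230/2408151) = 1/(69109945118110/2408151) = 2408151/69109945118110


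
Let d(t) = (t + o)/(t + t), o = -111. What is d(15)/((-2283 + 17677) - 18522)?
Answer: 2/1955 ≈ 0.0010230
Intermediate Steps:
d(t) = (-111 + t)/(2*t) (d(t) = (t - 111)/(t + t) = (-111 + t)/((2*t)) = (-111 + t)*(1/(2*t)) = (-111 + t)/(2*t))
d(15)/((-2283 + 17677) - 18522) = ((1/2)*(-111 + 15)/15)/((-2283 + 17677) - 18522) = ((1/2)*(1/15)*(-96))/(15394 - 18522) = -16/5/(-3128) = -16/5*(-1/3128) = 2/1955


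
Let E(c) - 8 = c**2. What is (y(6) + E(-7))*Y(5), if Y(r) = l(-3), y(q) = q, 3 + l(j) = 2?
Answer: -63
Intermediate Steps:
l(j) = -1 (l(j) = -3 + 2 = -1)
E(c) = 8 + c**2
Y(r) = -1
(y(6) + E(-7))*Y(5) = (6 + (8 + (-7)**2))*(-1) = (6 + (8 + 49))*(-1) = (6 + 57)*(-1) = 63*(-1) = -63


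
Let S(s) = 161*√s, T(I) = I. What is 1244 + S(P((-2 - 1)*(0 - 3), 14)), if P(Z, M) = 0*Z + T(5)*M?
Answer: 1244 + 161*√70 ≈ 2591.0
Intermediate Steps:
P(Z, M) = 5*M (P(Z, M) = 0*Z + 5*M = 0 + 5*M = 5*M)
1244 + S(P((-2 - 1)*(0 - 3), 14)) = 1244 + 161*√(5*14) = 1244 + 161*√70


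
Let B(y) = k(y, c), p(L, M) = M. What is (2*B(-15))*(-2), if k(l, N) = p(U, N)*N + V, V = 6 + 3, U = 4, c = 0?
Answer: -36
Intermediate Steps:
V = 9
k(l, N) = 9 + N**2 (k(l, N) = N*N + 9 = N**2 + 9 = 9 + N**2)
B(y) = 9 (B(y) = 9 + 0**2 = 9 + 0 = 9)
(2*B(-15))*(-2) = (2*9)*(-2) = 18*(-2) = -36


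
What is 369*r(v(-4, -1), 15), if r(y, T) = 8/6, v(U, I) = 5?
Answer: 492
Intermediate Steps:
r(y, T) = 4/3 (r(y, T) = 8*(⅙) = 4/3)
369*r(v(-4, -1), 15) = 369*(4/3) = 492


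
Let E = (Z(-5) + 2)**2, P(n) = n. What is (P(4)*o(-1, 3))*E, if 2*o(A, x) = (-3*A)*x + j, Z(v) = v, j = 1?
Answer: 180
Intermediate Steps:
o(A, x) = 1/2 - 3*A*x/2 (o(A, x) = ((-3*A)*x + 1)/2 = (-3*A*x + 1)/2 = (1 - 3*A*x)/2 = 1/2 - 3*A*x/2)
E = 9 (E = (-5 + 2)**2 = (-3)**2 = 9)
(P(4)*o(-1, 3))*E = (4*(1/2 - 3/2*(-1)*3))*9 = (4*(1/2 + 9/2))*9 = (4*5)*9 = 20*9 = 180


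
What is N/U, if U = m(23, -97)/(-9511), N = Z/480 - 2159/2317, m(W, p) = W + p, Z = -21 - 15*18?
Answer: -5423067579/27433280 ≈ -197.68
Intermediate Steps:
Z = -291 (Z = -21 - 270 = -291)
N = -570189/370720 (N = -291/480 - 2159/2317 = -291*1/480 - 2159*1/2317 = -97/160 - 2159/2317 = -570189/370720 ≈ -1.5381)
U = 74/9511 (U = (23 - 97)/(-9511) = -74*(-1/9511) = 74/9511 ≈ 0.0077805)
N/U = -570189/(370720*74/9511) = -570189/370720*9511/74 = -5423067579/27433280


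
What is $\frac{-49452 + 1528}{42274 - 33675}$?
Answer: $- \frac{47924}{8599} \approx -5.5732$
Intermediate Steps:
$\frac{-49452 + 1528}{42274 - 33675} = - \frac{47924}{8599}$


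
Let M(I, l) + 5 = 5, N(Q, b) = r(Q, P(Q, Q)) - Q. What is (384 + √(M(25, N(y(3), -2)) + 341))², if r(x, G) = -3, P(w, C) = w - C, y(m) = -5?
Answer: (384 + √341)² ≈ 1.6198e+5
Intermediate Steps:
N(Q, b) = -3 - Q
M(I, l) = 0 (M(I, l) = -5 + 5 = 0)
(384 + √(M(25, N(y(3), -2)) + 341))² = (384 + √(0 + 341))² = (384 + √341)²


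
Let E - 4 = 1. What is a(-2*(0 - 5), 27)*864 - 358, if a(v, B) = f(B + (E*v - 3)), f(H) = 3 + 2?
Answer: 3962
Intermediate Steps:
E = 5 (E = 4 + 1 = 5)
f(H) = 5
a(v, B) = 5
a(-2*(0 - 5), 27)*864 - 358 = 5*864 - 358 = 4320 - 358 = 3962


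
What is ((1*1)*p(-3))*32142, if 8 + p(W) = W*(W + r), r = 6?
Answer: -546414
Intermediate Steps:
p(W) = -8 + W*(6 + W) (p(W) = -8 + W*(W + 6) = -8 + W*(6 + W))
((1*1)*p(-3))*32142 = ((1*1)*(-8 + (-3)² + 6*(-3)))*32142 = (1*(-8 + 9 - 18))*32142 = (1*(-17))*32142 = -17*32142 = -546414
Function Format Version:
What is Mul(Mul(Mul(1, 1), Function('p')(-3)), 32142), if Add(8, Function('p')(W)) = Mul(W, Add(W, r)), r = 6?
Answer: -546414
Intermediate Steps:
Function('p')(W) = Add(-8, Mul(W, Add(6, W))) (Function('p')(W) = Add(-8, Mul(W, Add(W, 6))) = Add(-8, Mul(W, Add(6, W))))
Mul(Mul(Mul(1, 1), Function('p')(-3)), 32142) = Mul(Mul(Mul(1, 1), Add(-8, Pow(-3, 2), Mul(6, -3))), 32142) = Mul(Mul(1, Add(-8, 9, -18)), 32142) = Mul(Mul(1, -17), 32142) = Mul(-17, 32142) = -546414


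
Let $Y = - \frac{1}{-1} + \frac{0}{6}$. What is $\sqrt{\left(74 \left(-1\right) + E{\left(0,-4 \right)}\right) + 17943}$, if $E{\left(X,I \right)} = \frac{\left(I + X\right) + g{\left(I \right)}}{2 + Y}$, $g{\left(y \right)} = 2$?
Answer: $\frac{\sqrt{160815}}{3} \approx 133.67$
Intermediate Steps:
$Y = 1$ ($Y = \left(-1\right) \left(-1\right) + 0 \cdot \frac{1}{6} = 1 + 0 = 1$)
$E{\left(X,I \right)} = \frac{2}{3} + \frac{I}{3} + \frac{X}{3}$ ($E{\left(X,I \right)} = \frac{\left(I + X\right) + 2}{2 + 1} = \frac{2 + I + X}{3} = \left(2 + I + X\right) \frac{1}{3} = \frac{2}{3} + \frac{I}{3} + \frac{X}{3}$)
$\sqrt{\left(74 \left(-1\right) + E{\left(0,-4 \right)}\right) + 17943} = \sqrt{\left(74 \left(-1\right) + \left(\frac{2}{3} + \frac{1}{3} \left(-4\right) + \frac{1}{3} \cdot 0\right)\right) + 17943} = \sqrt{\left(-74 + \left(\frac{2}{3} - \frac{4}{3} + 0\right)\right) + 17943} = \sqrt{\left(-74 - \frac{2}{3}\right) + 17943} = \sqrt{- \frac{224}{3} + 17943} = \sqrt{\frac{53605}{3}} = \frac{\sqrt{160815}}{3}$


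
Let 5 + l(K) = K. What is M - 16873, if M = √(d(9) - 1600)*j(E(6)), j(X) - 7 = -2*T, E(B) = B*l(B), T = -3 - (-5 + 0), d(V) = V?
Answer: -16873 + 3*I*√1591 ≈ -16873.0 + 119.66*I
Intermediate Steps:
l(K) = -5 + K
T = 2 (T = -3 - 1*(-5) = -3 + 5 = 2)
E(B) = B*(-5 + B)
j(X) = 3 (j(X) = 7 - 2*2 = 7 - 4 = 3)
M = 3*I*√1591 (M = √(9 - 1600)*3 = √(-1591)*3 = (I*√1591)*3 = 3*I*√1591 ≈ 119.66*I)
M - 16873 = 3*I*√1591 - 16873 = -16873 + 3*I*√1591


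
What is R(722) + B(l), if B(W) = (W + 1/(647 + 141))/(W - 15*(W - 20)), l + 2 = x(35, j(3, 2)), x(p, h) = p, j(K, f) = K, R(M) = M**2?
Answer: 66545004299/127656 ≈ 5.2128e+5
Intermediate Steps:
l = 33 (l = -2 + 35 = 33)
B(W) = (1/788 + W)/(300 - 14*W) (B(W) = (W + 1/788)/(W - 15*(-20 + W)) = (W + 1/788)/(W + (300 - 15*W)) = (1/788 + W)/(300 - 14*W))
R(722) + B(l) = 722**2 + (-1 - 788*33)/(1576*(-150 + 7*33)) = 521284 + (-1 - 26004)/(1576*(-150 + 231)) = 521284 + (1/1576)*(-26005)/81 = 521284 + (1/1576)*(1/81)*(-26005) = 521284 - 26005/127656 = 66545004299/127656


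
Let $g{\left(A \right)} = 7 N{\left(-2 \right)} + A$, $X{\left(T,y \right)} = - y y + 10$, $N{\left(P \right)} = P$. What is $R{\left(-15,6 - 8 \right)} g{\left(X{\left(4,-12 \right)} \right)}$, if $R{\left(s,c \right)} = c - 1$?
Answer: $444$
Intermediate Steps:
$R{\left(s,c \right)} = -1 + c$
$X{\left(T,y \right)} = 10 - y^{2}$ ($X{\left(T,y \right)} = - y^{2} + 10 = 10 - y^{2}$)
$g{\left(A \right)} = -14 + A$ ($g{\left(A \right)} = 7 \left(-2\right) + A = -14 + A$)
$R{\left(-15,6 - 8 \right)} g{\left(X{\left(4,-12 \right)} \right)} = \left(-1 + \left(6 - 8\right)\right) \left(-14 + \left(10 - \left(-12\right)^{2}\right)\right) = \left(-1 - 2\right) \left(-14 + \left(10 - 144\right)\right) = - 3 \left(-14 + \left(10 - 144\right)\right) = - 3 \left(-14 - 134\right) = \left(-3\right) \left(-148\right) = 444$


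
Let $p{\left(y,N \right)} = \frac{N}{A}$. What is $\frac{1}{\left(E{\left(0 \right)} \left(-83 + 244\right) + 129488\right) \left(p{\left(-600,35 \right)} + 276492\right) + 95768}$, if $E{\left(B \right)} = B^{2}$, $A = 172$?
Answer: $\frac{43}{1539508283172} \approx 2.7931 \cdot 10^{-11}$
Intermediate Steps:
$p{\left(y,N \right)} = \frac{N}{172}$
$\frac{1}{\left(E{\left(0 \right)} \left(-83 + 244\right) + 129488\right) \left(p{\left(-600,35 \right)} + 276492\right) + 95768} = \frac{1}{\left(0^{2} \left(-83 + 244\right) + 129488\right) \left(\frac{1}{172} \cdot 35 + 276492\right) + 95768} = \frac{1}{\left(0 \cdot 161 + 129488\right) \left(\frac{35}{172} + 276492\right) + 95768} = \frac{1}{\left(0 + 129488\right) \frac{47556659}{172} + 95768} = \frac{1}{129488 \cdot \frac{47556659}{172} + 95768} = \frac{1}{\frac{1539504165148}{43} + 95768} = \frac{1}{\frac{1539508283172}{43}} = \frac{43}{1539508283172}$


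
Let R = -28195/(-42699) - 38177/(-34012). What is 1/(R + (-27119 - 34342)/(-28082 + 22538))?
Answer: 20331897432/261647439965 ≈ 0.077707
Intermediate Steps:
R = 2589088063/1452278388 (R = -28195*(-1/42699) - 38177*(-1/34012) = 28195/42699 + 38177/34012 = 2589088063/1452278388 ≈ 1.7828)
1/(R + (-27119 - 34342)/(-28082 + 22538)) = 1/(2589088063/1452278388 + (-27119 - 34342)/(-28082 + 22538)) = 1/(2589088063/1452278388 - 61461/(-5544)) = 1/(2589088063/1452278388 - 61461*(-1/5544)) = 1/(2589088063/1452278388 + 6829/616) = 1/(261647439965/20331897432) = 20331897432/261647439965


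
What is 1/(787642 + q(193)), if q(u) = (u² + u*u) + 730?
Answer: 1/862870 ≈ 1.1589e-6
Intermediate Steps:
q(u) = 730 + 2*u² (q(u) = (u² + u²) + 730 = 2*u² + 730 = 730 + 2*u²)
1/(787642 + q(193)) = 1/(787642 + (730 + 2*193²)) = 1/(787642 + (730 + 2*37249)) = 1/(787642 + (730 + 74498)) = 1/(787642 + 75228) = 1/862870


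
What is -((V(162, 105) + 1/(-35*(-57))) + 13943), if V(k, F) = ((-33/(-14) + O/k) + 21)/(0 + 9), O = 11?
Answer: -6760619288/484785 ≈ -13946.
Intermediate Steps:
V(k, F) = 109/42 + 11/(9*k) (V(k, F) = ((-33/(-14) + 11/k) + 21)/(0 + 9) = ((-33*(-1/14) + 11/k) + 21)/9 = ((33/14 + 11/k) + 21)*(⅑) = (327/14 + 11/k)*(⅑) = 109/42 + 11/(9*k))
-((V(162, 105) + 1/(-35*(-57))) + 13943) = -(((1/126)*(154 + 327*162)/162 + 1/(-35*(-57))) + 13943) = -(((1/126)*(1/162)*(154 + 52974) + 1/1995) + 13943) = -(((1/126)*(1/162)*53128 + 1/1995) + 13943) = -((13282/5103 + 1/1995) + 13943) = -(1262033/484785 + 13943) = -1*6760619288/484785 = -6760619288/484785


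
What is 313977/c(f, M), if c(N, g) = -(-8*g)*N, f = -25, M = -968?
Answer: 313977/193600 ≈ 1.6218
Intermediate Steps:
c(N, g) = 8*N*g (c(N, g) = -(-8)*N*g = 8*N*g)
313977/c(f, M) = 313977/((8*(-25)*(-968))) = 313977/193600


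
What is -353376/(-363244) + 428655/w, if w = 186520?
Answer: 11080902417/3387613544 ≈ 3.2710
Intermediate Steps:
-353376/(-363244) + 428655/w = -353376/(-363244) + 428655/186520 = -353376*(-1/363244) + 428655*(1/186520) = 88344/90811 + 85731/37304 = 11080902417/3387613544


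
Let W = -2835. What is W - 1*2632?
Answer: -5467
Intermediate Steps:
W - 1*2632 = -2835 - 1*2632 = -2835 - 2632 = -5467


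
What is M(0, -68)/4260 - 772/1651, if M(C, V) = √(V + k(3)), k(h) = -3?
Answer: -772/1651 + I*√71/4260 ≈ -0.4676 + 0.001978*I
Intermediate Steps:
M(C, V) = √(-3 + V) (M(C, V) = √(V - 3) = √(-3 + V))
M(0, -68)/4260 - 772/1651 = √(-3 - 68)/4260 - 772/1651 = √(-71)*(1/4260) - 772*1/1651 = (I*√71)*(1/4260) - 772/1651 = I*√71/4260 - 772/1651 = -772/1651 + I*√71/4260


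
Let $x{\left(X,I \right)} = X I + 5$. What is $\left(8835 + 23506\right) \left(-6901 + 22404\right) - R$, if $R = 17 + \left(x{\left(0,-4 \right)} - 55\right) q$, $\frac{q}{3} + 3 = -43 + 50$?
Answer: $501383106$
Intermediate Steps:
$x{\left(X,I \right)} = 5 + I X$ ($x{\left(X,I \right)} = I X + 5 = 5 + I X$)
$q = 12$ ($q = -9 + 3 \left(-43 + 50\right) = -9 + 3 \cdot 7 = -9 + 21 = 12$)
$R = -583$ ($R = 17 + \left(\left(5 - 0\right) - 55\right) 12 = 17 + \left(\left(5 + 0\right) - 55\right) 12 = 17 + \left(5 - 55\right) 12 = 17 - 600 = -583$)
$\left(8835 + 23506\right) \left(-6901 + 22404\right) - R = \left(8835 + 23506\right) \left(-6901 + 22404\right) - -583 = 32341 \cdot 15503 + 583 = 501382523 + 583 = 501383106$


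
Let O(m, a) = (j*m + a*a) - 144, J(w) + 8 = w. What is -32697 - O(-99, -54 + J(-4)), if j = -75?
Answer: -44334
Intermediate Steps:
J(w) = -8 + w
O(m, a) = -144 + a² - 75*m (O(m, a) = (-75*m + a*a) - 144 = (-75*m + a²) - 144 = (a² - 75*m) - 144 = -144 + a² - 75*m)
-32697 - O(-99, -54 + J(-4)) = -32697 - (-144 + (-54 + (-8 - 4))² - 75*(-99)) = -32697 - (-144 + (-54 - 12)² + 7425) = -32697 - (-144 + (-66)² + 7425) = -32697 - (-144 + 4356 + 7425) = -32697 - 1*11637 = -32697 - 11637 = -44334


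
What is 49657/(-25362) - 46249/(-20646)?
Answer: 4104131/14545107 ≈ 0.28217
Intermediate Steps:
49657/(-25362) - 46249/(-20646) = 49657*(-1/25362) - 46249*(-1/20646) = -49657/25362 + 46249/20646 = 4104131/14545107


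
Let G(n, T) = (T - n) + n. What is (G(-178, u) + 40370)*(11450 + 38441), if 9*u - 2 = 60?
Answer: 18129990272/9 ≈ 2.0144e+9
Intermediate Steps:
u = 62/9 (u = 2/9 + (1/9)*60 = 2/9 + 20/3 = 62/9 ≈ 6.8889)
G(n, T) = T
(G(-178, u) + 40370)*(11450 + 38441) = (62/9 + 40370)*(11450 + 38441) = (363392/9)*49891 = 18129990272/9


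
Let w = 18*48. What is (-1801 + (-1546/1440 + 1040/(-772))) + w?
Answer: -130541909/138960 ≈ -939.42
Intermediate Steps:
w = 864
(-1801 + (-1546/1440 + 1040/(-772))) + w = (-1801 + (-1546/1440 + 1040/(-772))) + 864 = (-1801 + (-1546*1/1440 + 1040*(-1/772))) + 864 = (-1801 + (-773/720 - 260/193)) + 864 = (-1801 - 336389/138960) + 864 = -250603349/138960 + 864 = -130541909/138960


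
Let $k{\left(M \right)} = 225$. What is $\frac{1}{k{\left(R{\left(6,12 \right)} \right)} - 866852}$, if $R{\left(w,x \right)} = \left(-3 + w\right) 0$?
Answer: $- \frac{1}{866627} \approx -1.1539 \cdot 10^{-6}$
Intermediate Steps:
$R{\left(w,x \right)} = 0$
$\frac{1}{k{\left(R{\left(6,12 \right)} \right)} - 866852} = \frac{1}{225 - 866852} = \frac{1}{-866627} = - \frac{1}{866627}$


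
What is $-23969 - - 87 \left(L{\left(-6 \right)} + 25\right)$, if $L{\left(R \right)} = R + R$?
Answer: $-22838$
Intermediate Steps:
$L{\left(R \right)} = 2 R$
$-23969 - - 87 \left(L{\left(-6 \right)} + 25\right) = -23969 - - 87 \left(2 \left(-6\right) + 25\right) = -23969 - - 87 \left(-12 + 25\right) = -23969 - \left(-87\right) 13 = -23969 - -1131 = -23969 + 1131 = -22838$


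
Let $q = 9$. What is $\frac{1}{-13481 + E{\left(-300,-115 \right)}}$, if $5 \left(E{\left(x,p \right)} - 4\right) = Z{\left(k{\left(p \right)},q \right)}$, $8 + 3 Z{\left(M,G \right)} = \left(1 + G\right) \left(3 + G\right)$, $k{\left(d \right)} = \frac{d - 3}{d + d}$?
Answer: $- \frac{15}{202043} \approx -7.4242 \cdot 10^{-5}$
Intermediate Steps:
$k{\left(d \right)} = \frac{-3 + d}{2 d}$
$Z{\left(M,G \right)} = - \frac{8}{3} + \frac{\left(1 + G\right) \left(3 + G\right)}{3}$
$E{\left(x,p \right)} = \frac{172}{15}$ ($E{\left(x,p \right)} = 4 + \frac{- \frac{5}{3} + \frac{9^{2}}{3} + \frac{4}{3} \cdot 9}{5} = 4 + \frac{- \frac{5}{3} + \frac{1}{3} \cdot 81 + 12}{5} = 4 + \frac{- \frac{5}{3} + 27 + 12}{5} = 4 + \frac{1}{5} \cdot \frac{112}{3} = 4 + \frac{112}{15} = \frac{172}{15}$)
$\frac{1}{-13481 + E{\left(-300,-115 \right)}} = \frac{1}{-13481 + \frac{172}{15}} = \frac{1}{- \frac{202043}{15}} = - \frac{15}{202043}$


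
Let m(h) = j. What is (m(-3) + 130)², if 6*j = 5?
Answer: 616225/36 ≈ 17117.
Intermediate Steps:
j = ⅚ (j = (⅙)*5 = ⅚ ≈ 0.83333)
m(h) = ⅚
(m(-3) + 130)² = (⅚ + 130)² = (785/6)² = 616225/36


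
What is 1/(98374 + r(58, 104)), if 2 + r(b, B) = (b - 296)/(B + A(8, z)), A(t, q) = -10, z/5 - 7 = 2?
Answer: 47/4623365 ≈ 1.0166e-5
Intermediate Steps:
z = 45 (z = 35 + 5*2 = 35 + 10 = 45)
r(b, B) = -2 + (-296 + b)/(-10 + B) (r(b, B) = -2 + (b - 296)/(B - 10) = -2 + (-296 + b)/(-10 + B))
1/(98374 + r(58, 104)) = 1/(98374 + (-276 + 58 - 2*104)/(-10 + 104)) = 1/(98374 + (-276 + 58 - 208)/94) = 1/(98374 + (1/94)*(-426)) = 1/(98374 - 213/47) = 1/(4623365/47) = 47/4623365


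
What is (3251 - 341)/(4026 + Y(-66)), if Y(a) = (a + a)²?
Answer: 97/715 ≈ 0.13566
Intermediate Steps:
Y(a) = 4*a² (Y(a) = (2*a)² = 4*a²)
(3251 - 341)/(4026 + Y(-66)) = (3251 - 341)/(4026 + 4*(-66)²) = 2910/(4026 + 4*4356) = 2910/(4026 + 17424) = 2910/21450 = 2910*(1/21450) = 97/715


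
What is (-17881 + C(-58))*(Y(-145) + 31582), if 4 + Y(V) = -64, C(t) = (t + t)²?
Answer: -139449450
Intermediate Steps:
C(t) = 4*t² (C(t) = (2*t)² = 4*t²)
Y(V) = -68 (Y(V) = -4 - 64 = -68)
(-17881 + C(-58))*(Y(-145) + 31582) = (-17881 + 4*(-58)²)*(-68 + 31582) = (-17881 + 4*3364)*31514 = (-17881 + 13456)*31514 = -4425*31514 = -139449450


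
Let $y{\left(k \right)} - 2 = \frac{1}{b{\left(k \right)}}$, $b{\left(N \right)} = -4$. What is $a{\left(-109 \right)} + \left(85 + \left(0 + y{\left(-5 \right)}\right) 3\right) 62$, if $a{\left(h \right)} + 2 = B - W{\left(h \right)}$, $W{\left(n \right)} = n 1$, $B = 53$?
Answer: $\frac{11511}{2} \approx 5755.5$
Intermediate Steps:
$y{\left(k \right)} = \frac{7}{4}$ ($y{\left(k \right)} = 2 + \frac{1}{-4} = 2 - \frac{1}{4} = \frac{7}{4}$)
$W{\left(n \right)} = n$
$a{\left(h \right)} = 51 - h$ ($a{\left(h \right)} = -2 - \left(-53 + h\right) = 51 - h$)
$a{\left(-109 \right)} + \left(85 + \left(0 + y{\left(-5 \right)}\right) 3\right) 62 = \left(51 - -109\right) + \left(85 + \left(0 + \frac{7}{4}\right) 3\right) 62 = \left(51 + 109\right) + \left(85 + \frac{7}{4} \cdot 3\right) 62 = 160 + \left(85 + \frac{21}{4}\right) 62 = 160 + \frac{361}{4} \cdot 62 = 160 + \frac{11191}{2} = \frac{11511}{2}$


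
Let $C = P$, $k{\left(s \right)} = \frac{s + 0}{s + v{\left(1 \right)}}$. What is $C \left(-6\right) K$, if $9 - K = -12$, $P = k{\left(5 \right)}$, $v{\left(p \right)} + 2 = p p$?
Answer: $- \frac{315}{2} \approx -157.5$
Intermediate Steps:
$v{\left(p \right)} = -2 + p^{2}$ ($v{\left(p \right)} = -2 + p p = -2 + p^{2}$)
$k{\left(s \right)} = \frac{s}{-1 + s}$ ($k{\left(s \right)} = \frac{s + 0}{s - \left(2 - 1^{2}\right)} = \frac{s}{s + \left(-2 + 1\right)} = \frac{s}{s - 1} = \frac{s}{-1 + s}$)
$P = \frac{5}{4}$ ($P = \frac{5}{-1 + 5} = \frac{5}{4} \approx 1.25$)
$C = \frac{5}{4} \approx 1.25$
$K = 21$ ($K = 9 - -12 = 9 + 12 = 21$)
$C \left(-6\right) K = \frac{5}{4} \left(-6\right) 21 = \left(- \frac{15}{2}\right) 21 = - \frac{315}{2}$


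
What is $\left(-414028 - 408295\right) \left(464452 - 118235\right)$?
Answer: $-284702202091$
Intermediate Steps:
$\left(-414028 - 408295\right) \left(464452 - 118235\right) = \left(-822323\right) 346217 = -284702202091$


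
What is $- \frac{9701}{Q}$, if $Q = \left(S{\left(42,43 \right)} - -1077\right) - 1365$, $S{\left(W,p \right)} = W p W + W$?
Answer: $- \frac{9701}{75606} \approx -0.12831$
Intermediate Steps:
$S{\left(W,p \right)} = W + p W^{2}$ ($S{\left(W,p \right)} = p W^{2} + W = W + p W^{2}$)
$Q = 75606$ ($Q = \left(42 \left(1 + 42 \cdot 43\right) - -1077\right) - 1365 = \left(42 \left(1 + 1806\right) + 1077\right) - 1365 = \left(42 \cdot 1807 + 1077\right) - 1365 = \left(75894 + 1077\right) - 1365 = 76971 - 1365 = 75606$)
$- \frac{9701}{Q} = - \frac{9701}{75606}$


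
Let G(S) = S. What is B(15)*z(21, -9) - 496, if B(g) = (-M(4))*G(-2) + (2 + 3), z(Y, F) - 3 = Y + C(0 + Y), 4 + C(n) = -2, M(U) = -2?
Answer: -478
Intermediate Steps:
C(n) = -6 (C(n) = -4 - 2 = -6)
z(Y, F) = -3 + Y (z(Y, F) = 3 + (Y - 6) = 3 + (-6 + Y) = -3 + Y)
B(g) = 1 (B(g) = -1*(-2)*(-2) + (2 + 3) = 2*(-2) + 5 = -4 + 5 = 1)
B(15)*z(21, -9) - 496 = 1*(-3 + 21) - 496 = 1*18 - 496 = 18 - 496 = -478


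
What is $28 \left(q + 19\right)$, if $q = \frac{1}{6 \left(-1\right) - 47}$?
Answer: $\frac{28168}{53} \approx 531.47$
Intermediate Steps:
$q = - \frac{1}{53}$ ($q = \frac{1}{-6 - 47} = \frac{1}{-53} = - \frac{1}{53} \approx -0.018868$)
$28 \left(q + 19\right) = 28 \left(- \frac{1}{53} + 19\right) = 28 \cdot \frac{1006}{53} = \frac{28168}{53}$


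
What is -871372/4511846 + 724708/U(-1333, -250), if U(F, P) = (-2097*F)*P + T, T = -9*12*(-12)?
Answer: -153051349333964/788246515389771 ≈ -0.19417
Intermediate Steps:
T = 1296 (T = -108*(-12) = 1296)
U(F, P) = 1296 - 2097*F*P (U(F, P) = (-2097*F)*P + 1296 = -2097*F*P + 1296 = 1296 - 2097*F*P)
-871372/4511846 + 724708/U(-1333, -250) = -871372/4511846 + 724708/(1296 - 2097*(-1333)*(-250)) = -871372*1/4511846 + 724708/(1296 - 698825250) = -435686/2255923 + 724708/(-698823954) = -435686/2255923 + 724708*(-1/698823954) = -435686/2255923 - 362354/349411977 = -153051349333964/788246515389771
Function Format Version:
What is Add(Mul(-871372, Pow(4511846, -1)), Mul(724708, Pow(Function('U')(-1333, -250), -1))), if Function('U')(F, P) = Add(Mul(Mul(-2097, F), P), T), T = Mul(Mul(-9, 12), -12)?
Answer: Rational(-153051349333964, 788246515389771) ≈ -0.19417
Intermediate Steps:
T = 1296 (T = Mul(-108, -12) = 1296)
Function('U')(F, P) = Add(1296, Mul(-2097, F, P)) (Function('U')(F, P) = Add(Mul(Mul(-2097, F), P), 1296) = Add(Mul(-2097, F, P), 1296) = Add(1296, Mul(-2097, F, P)))
Add(Mul(-871372, Pow(4511846, -1)), Mul(724708, Pow(Function('U')(-1333, -250), -1))) = Add(Mul(-871372, Pow(4511846, -1)), Mul(724708, Pow(Add(1296, Mul(-2097, -1333, -250)), -1))) = Add(Mul(-871372, Rational(1, 4511846)), Mul(724708, Pow(Add(1296, -698825250), -1))) = Add(Rational(-435686, 2255923), Mul(724708, Pow(-698823954, -1))) = Add(Rational(-435686, 2255923), Mul(724708, Rational(-1, 698823954))) = Add(Rational(-435686, 2255923), Rational(-362354, 349411977)) = Rational(-153051349333964, 788246515389771)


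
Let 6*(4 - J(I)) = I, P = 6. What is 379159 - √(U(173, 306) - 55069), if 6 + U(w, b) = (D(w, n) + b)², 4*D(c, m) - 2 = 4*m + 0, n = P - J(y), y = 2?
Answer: 379159 - √1450909/6 ≈ 3.7896e+5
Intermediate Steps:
J(I) = 4 - I/6
n = 7/3 (n = 6 - (4 - ⅙*2) = 6 - (4 - ⅓) = 6 - 1*11/3 = 6 - 11/3 = 7/3 ≈ 2.3333)
D(c, m) = ½ + m (D(c, m) = ½ + (4*m + 0)/4 = ½ + (4*m)/4 = ½ + m)
U(w, b) = -6 + (17/6 + b)² (U(w, b) = -6 + ((½ + 7/3) + b)² = -6 + (17/6 + b)²)
379159 - √(U(173, 306) - 55069) = 379159 - √((-6 + (17 + 6*306)²/36) - 55069) = 379159 - √((-6 + (17 + 1836)²/36) - 55069) = 379159 - √((-6 + (1/36)*1853²) - 55069) = 379159 - √((-6 + (1/36)*3433609) - 55069) = 379159 - √((-6 + 3433609/36) - 55069) = 379159 - √(3433393/36 - 55069) = 379159 - √(1450909/36) = 379159 - √1450909/6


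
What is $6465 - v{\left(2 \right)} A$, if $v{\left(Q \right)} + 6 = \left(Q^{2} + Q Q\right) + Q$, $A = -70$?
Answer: $6745$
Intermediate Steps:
$v{\left(Q \right)} = -6 + Q + 2 Q^{2}$ ($v{\left(Q \right)} = -6 + \left(\left(Q^{2} + Q Q\right) + Q\right) = -6 + \left(\left(Q^{2} + Q^{2}\right) + Q\right) = -6 + \left(2 Q^{2} + Q\right) = -6 + \left(Q + 2 Q^{2}\right) = -6 + Q + 2 Q^{2}$)
$6465 - v{\left(2 \right)} A = 6465 - \left(-6 + 2 + 2 \cdot 2^{2}\right) \left(-70\right) = 6465 - \left(-6 + 2 + 2 \cdot 4\right) \left(-70\right) = 6465 - \left(-6 + 2 + 8\right) \left(-70\right) = 6465 - 4 \left(-70\right) = 6465 - -280 = 6465 + 280 = 6745$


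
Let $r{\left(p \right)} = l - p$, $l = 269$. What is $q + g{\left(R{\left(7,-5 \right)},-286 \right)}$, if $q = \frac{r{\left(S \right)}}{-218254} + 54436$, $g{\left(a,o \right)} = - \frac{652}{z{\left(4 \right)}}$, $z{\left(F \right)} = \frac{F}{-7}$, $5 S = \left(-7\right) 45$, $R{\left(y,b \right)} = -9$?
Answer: $\frac{6064951113}{109127} \approx 55577.0$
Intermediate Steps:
$S = -63$ ($S = \frac{\left(-7\right) 45}{5} = \frac{1}{5} \left(-315\right) = -63$)
$z{\left(F \right)} = - \frac{F}{7}$ ($z{\left(F \right)} = F \left(- \frac{1}{7}\right) = - \frac{F}{7}$)
$r{\left(p \right)} = 269 - p$
$g{\left(a,o \right)} = 1141$ ($g{\left(a,o \right)} = - \frac{652}{\left(- \frac{1}{7}\right) 4} = - \frac{652}{- \frac{4}{7}} = \left(-652\right) \left(- \frac{7}{4}\right) = 1141$)
$q = \frac{5940437206}{109127}$ ($q = \frac{269 - -63}{-218254} + 54436 = \left(269 + 63\right) \left(- \frac{1}{218254}\right) + 54436 = 332 \left(- \frac{1}{218254}\right) + 54436 = - \frac{166}{109127} + 54436 = \frac{5940437206}{109127} \approx 54436.0$)
$q + g{\left(R{\left(7,-5 \right)},-286 \right)} = \frac{5940437206}{109127} + 1141 = \frac{6064951113}{109127}$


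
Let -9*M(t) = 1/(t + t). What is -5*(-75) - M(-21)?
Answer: 141749/378 ≈ 375.00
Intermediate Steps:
M(t) = -1/(18*t) (M(t) = -1/(9*(t + t)) = -1/(2*t)/9 = -1/(18*t))
-5*(-75) - M(-21) = -5*(-75) - (-1)/(18*(-21)) = 375 - (-1)*(-1)/(18*21) = 375 - 1*1/378 = 375 - 1/378 = 141749/378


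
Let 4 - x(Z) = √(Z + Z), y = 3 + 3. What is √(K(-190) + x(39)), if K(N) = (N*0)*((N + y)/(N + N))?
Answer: √(4 - √78) ≈ 2.1981*I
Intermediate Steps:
y = 6
x(Z) = 4 - √2*√Z (x(Z) = 4 - √(Z + Z) = 4 - √(2*Z) = 4 - √2*√Z)
K(N) = 0 (K(N) = (N*0)*((N + 6)/(N + N)) = 0*((6 + N)/((2*N))) = 0*((6 + N)*(1/(2*N))) = 0*((6 + N)/(2*N)) = 0)
√(K(-190) + x(39)) = √(0 + (4 - √2*√39)) = √(0 + (4 - √78)) = √(4 - √78)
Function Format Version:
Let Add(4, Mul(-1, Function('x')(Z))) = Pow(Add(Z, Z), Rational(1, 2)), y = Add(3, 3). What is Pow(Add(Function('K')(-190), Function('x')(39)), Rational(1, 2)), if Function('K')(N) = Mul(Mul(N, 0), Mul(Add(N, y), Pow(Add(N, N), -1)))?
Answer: Pow(Add(4, Mul(-1, Pow(78, Rational(1, 2)))), Rational(1, 2)) ≈ Mul(2.1981, I)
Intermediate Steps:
y = 6
Function('x')(Z) = Add(4, Mul(-1, Pow(2, Rational(1, 2)), Pow(Z, Rational(1, 2)))) (Function('x')(Z) = Add(4, Mul(-1, Pow(Add(Z, Z), Rational(1, 2)))) = Add(4, Mul(-1, Pow(Mul(2, Z), Rational(1, 2)))) = Add(4, Mul(-1, Mul(Pow(2, Rational(1, 2)), Pow(Z, Rational(1, 2))))) = Add(4, Mul(-1, Pow(2, Rational(1, 2)), Pow(Z, Rational(1, 2)))))
Function('K')(N) = 0 (Function('K')(N) = Mul(Mul(N, 0), Mul(Add(N, 6), Pow(Add(N, N), -1))) = Mul(0, Mul(Add(6, N), Pow(Mul(2, N), -1))) = Mul(0, Mul(Add(6, N), Mul(Rational(1, 2), Pow(N, -1)))) = Mul(0, Mul(Rational(1, 2), Pow(N, -1), Add(6, N))) = 0)
Pow(Add(Function('K')(-190), Function('x')(39)), Rational(1, 2)) = Pow(Add(0, Add(4, Mul(-1, Pow(2, Rational(1, 2)), Pow(39, Rational(1, 2))))), Rational(1, 2)) = Pow(Add(0, Add(4, Mul(-1, Pow(78, Rational(1, 2))))), Rational(1, 2)) = Pow(Add(4, Mul(-1, Pow(78, Rational(1, 2)))), Rational(1, 2))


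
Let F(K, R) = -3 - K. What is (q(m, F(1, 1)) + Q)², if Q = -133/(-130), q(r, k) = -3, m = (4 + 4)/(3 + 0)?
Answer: 66049/16900 ≈ 3.9082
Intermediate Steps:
m = 8/3 ≈ 2.6667
Q = 133/130 (Q = -133*(-1/130) = 133/130 ≈ 1.0231)
(q(m, F(1, 1)) + Q)² = (-3 + 133/130)² = (-257/130)² = 66049/16900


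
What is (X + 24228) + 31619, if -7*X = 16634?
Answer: 374295/7 ≈ 53471.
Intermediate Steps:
X = -16634/7 (X = -⅐*16634 = -16634/7 ≈ -2376.3)
(X + 24228) + 31619 = (-16634/7 + 24228) + 31619 = 152962/7 + 31619 = 374295/7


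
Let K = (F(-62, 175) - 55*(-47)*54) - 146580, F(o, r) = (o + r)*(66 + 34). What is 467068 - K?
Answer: 462758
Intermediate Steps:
F(o, r) = 100*o + 100*r (F(o, r) = (o + r)*100 = 100*o + 100*r)
K = 4310 (K = ((100*(-62) + 100*175) - 55*(-47)*54) - 146580 = ((-6200 + 17500) + 2585*54) - 146580 = (11300 + 139590) - 146580 = 150890 - 146580 = 4310)
467068 - K = 467068 - 1*4310 = 467068 - 4310 = 462758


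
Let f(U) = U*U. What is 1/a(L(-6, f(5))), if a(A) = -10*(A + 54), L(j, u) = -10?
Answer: -1/440 ≈ -0.0022727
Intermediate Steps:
f(U) = U²
a(A) = -540 - 10*A (a(A) = -10*(54 + A) = -540 - 10*A)
1/a(L(-6, f(5))) = 1/(-540 - 10*(-10)) = 1/(-540 + 100) = 1/(-440) = -1/440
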